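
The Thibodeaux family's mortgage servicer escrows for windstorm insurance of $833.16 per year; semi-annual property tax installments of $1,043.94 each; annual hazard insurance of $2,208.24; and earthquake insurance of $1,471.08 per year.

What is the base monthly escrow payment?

$550.03

Windstorm insurance: $833.16 per year
Property tax: $1,043.94 × 2 = $2,087.88 per year
Hazard insurance: $2,208.24 per year
Earthquake insurance: $1,471.08 per year
Total annual escrow = $833.16 + $2,087.88 + $2,208.24 + $1,471.08 = $6,600.36
Monthly = $6,600.36 / 12 = $550.03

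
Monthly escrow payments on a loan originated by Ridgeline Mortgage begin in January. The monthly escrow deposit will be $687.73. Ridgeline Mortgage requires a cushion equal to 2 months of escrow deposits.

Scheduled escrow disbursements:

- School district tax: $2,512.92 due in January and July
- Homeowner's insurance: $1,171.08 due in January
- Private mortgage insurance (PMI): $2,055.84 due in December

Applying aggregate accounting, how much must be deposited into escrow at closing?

$4,371.73

Cushion = 2 × $687.73 = $1,375.46
Trial balance (start $0, +$687.73 each month, − disbursements):
  Jan: +$687.73 − $3,684.00 → -$2,996.27
  Feb: +$687.73 → -$2,308.54
  Mar: +$687.73 → -$1,620.81
  Apr: +$687.73 → -$933.08
  May: +$687.73 → -$245.35
  Jun: +$687.73 → $442.38
  Jul: +$687.73 − $2,512.92 → -$1,382.81
  Aug: +$687.73 → -$695.08
  Sep: +$687.73 → -$7.35
  Oct: +$687.73 → $680.38
  Nov: +$687.73 → $1,368.11
  Dec: +$687.73 − $2,055.84 → $0.00
Lowest trial balance = -$2,996.27 (Jan)
Initial deposit = cushion − low point = $1,375.46 − (-$2,996.27) = $4,371.73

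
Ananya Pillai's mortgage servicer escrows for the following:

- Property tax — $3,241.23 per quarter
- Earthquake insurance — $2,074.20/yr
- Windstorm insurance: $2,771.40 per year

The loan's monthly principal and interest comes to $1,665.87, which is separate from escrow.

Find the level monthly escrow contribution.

Property tax — $3,241.23 × 4 = $12,964.92
Earthquake insurance — $2,074.20
Windstorm insurance — $2,771.40
Combined annual = $12,964.92 + $2,074.20 + $2,771.40 = $17,810.52
Monthly escrow = $17,810.52 ÷ 12 = $1,484.21

$1,484.21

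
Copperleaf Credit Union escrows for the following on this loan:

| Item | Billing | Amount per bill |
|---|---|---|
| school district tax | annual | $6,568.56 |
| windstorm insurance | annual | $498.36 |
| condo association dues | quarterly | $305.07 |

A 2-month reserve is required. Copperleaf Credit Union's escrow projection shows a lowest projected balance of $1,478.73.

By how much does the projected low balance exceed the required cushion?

School district tax: $6,568.56/yr
Windstorm insurance: $498.36/yr
Condo association dues: $305.07 × 4 = $1,220.28/yr
Total per year = $8,287.20
Monthly = $8,287.20 / 12 = $690.60
Required cushion = 2 × $690.60 = $1,381.20
Surplus = $1,478.73 − $1,381.20 = $97.53

$97.53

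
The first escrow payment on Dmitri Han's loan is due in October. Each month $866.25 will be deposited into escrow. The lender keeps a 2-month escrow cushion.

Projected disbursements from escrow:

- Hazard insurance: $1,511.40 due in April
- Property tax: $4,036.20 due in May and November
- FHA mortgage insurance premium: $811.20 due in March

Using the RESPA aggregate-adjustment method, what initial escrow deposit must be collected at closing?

Cushion = 2 × $866.25 = $1,732.50
Trial balance (start $0, +$866.25 each month, − disbursements):
  Oct: +$866.25 → $866.25
  Nov: +$866.25 − $4,036.20 → -$2,303.70
  Dec: +$866.25 → -$1,437.45
  Jan: +$866.25 → -$571.20
  Feb: +$866.25 → $295.05
  Mar: +$866.25 − $811.20 → $350.10
  Apr: +$866.25 − $1,511.40 → -$295.05
  May: +$866.25 − $4,036.20 → -$3,465.00
  Jun: +$866.25 → -$2,598.75
  Jul: +$866.25 → -$1,732.50
  Aug: +$866.25 → -$866.25
  Sep: +$866.25 → $0.00
Lowest trial balance = -$3,465.00 (May)
Initial deposit = cushion − low point = $1,732.50 − (-$3,465.00) = $5,197.50

$5,197.50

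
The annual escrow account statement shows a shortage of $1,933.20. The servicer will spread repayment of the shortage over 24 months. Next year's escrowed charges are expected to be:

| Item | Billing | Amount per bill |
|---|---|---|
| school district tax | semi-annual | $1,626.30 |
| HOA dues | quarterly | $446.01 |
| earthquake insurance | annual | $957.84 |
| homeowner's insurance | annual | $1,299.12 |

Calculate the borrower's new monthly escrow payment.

School district tax: $1,626.30 × 2 = $3,252.60 per year
HOA dues: $446.01 × 4 = $1,784.04 per year
Earthquake insurance: $957.84 per year
Homeowner's insurance: $1,299.12 per year
Combined annual = $7,293.60
Per month = $7,293.60 ÷ 12 = $607.80
Monthly shortage recovery: $1,933.20 ÷ 24 = $80.55
New monthly escrow = $607.80 + $80.55 = $688.35

$688.35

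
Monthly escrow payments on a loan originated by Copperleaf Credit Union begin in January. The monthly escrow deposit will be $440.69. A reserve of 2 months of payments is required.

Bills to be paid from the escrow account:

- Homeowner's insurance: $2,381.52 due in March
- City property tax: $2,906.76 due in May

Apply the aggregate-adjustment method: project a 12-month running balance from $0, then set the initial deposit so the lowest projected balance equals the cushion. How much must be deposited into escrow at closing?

$3,966.21

Cushion = 2 × $440.69 = $881.38
Trial balance (start $0, +$440.69 each month, − disbursements):
  Jan: +$440.69 → $440.69
  Feb: +$440.69 → $881.38
  Mar: +$440.69 − $2,381.52 → -$1,059.45
  Apr: +$440.69 → -$618.76
  May: +$440.69 − $2,906.76 → -$3,084.83
  Jun: +$440.69 → -$2,644.14
  Jul: +$440.69 → -$2,203.45
  Aug: +$440.69 → -$1,762.76
  Sep: +$440.69 → -$1,322.07
  Oct: +$440.69 → -$881.38
  Nov: +$440.69 → -$440.69
  Dec: +$440.69 → $0.00
Lowest trial balance = -$3,084.83 (May)
Initial deposit = cushion − low point = $881.38 − (-$3,084.83) = $3,966.21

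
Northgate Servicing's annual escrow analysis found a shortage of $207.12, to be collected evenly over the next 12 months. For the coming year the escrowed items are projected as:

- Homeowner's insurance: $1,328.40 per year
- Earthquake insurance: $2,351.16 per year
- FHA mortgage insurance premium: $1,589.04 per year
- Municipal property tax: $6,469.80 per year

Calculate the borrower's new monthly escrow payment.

Homeowner's insurance — $1,328.40 per year
Earthquake insurance — $2,351.16 per year
FHA mortgage insurance premium — $1,589.04 per year
Municipal property tax — $6,469.80 per year
Combined annual = $1,328.40 + $2,351.16 + $1,589.04 + $6,469.80 = $11,738.40
Monthly = $11,738.40 / 12 = $978.20
Shortage per month = $207.12 ÷ 12 = $17.26
Adjusted monthly = $978.20 + $17.26 = $995.46

$995.46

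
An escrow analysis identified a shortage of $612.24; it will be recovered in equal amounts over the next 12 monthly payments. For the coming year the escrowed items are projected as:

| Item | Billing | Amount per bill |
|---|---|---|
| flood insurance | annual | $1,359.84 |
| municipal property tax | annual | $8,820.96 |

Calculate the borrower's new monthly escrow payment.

Flood insurance = $1,359.84
Municipal property tax = $8,820.96
Annual escrow total = $1,359.84 + $8,820.96 = $10,180.80
Base monthly escrow = $10,180.80 ÷ 12 = $848.40
Shortage spread = $612.24 / 12 = $51.02/mo
Adjusted monthly = $848.40 + $51.02 = $899.42

$899.42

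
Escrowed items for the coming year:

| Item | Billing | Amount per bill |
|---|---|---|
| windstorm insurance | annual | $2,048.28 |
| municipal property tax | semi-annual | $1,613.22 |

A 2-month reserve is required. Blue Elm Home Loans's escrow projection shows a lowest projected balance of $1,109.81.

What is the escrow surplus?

Windstorm insurance — $2,048.28 per year
Municipal property tax — $1,613.22 × 2 = $3,226.44 per year
Yearly total = $5,274.72
Per month = $5,274.72 / 12 = $439.56
Required reserve = 2 × $439.56 = $879.12
Surplus = $1,109.81 − $879.12 = $230.69

$230.69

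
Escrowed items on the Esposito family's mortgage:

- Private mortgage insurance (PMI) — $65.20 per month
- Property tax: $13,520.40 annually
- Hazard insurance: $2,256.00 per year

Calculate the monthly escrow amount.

$1,379.90

Private mortgage insurance (PMI) — $65.20 × 12 = $782.40/yr
Property tax — $13,520.40/yr
Hazard insurance — $2,256.00/yr
Total annual escrow = $782.40 + $13,520.40 + $2,256.00 = $16,558.80
Per month = $16,558.80 ÷ 12 = $1,379.90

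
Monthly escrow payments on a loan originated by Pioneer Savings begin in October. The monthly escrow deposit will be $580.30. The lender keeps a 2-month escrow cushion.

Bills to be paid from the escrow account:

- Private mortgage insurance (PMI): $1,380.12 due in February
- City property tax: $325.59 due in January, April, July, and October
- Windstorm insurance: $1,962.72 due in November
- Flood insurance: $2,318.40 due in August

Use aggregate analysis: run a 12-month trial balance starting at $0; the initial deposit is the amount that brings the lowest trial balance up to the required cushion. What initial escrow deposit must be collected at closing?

$2,288.31

Cushion = 2 × $580.30 = $1,160.60
Trial balance (start $0, +$580.30 each month, − disbursements):
  Oct: +$580.30 − $325.59 → $254.71
  Nov: +$580.30 − $1,962.72 → -$1,127.71
  Dec: +$580.30 → -$547.41
  Jan: +$580.30 − $325.59 → -$292.70
  Feb: +$580.30 − $1,380.12 → -$1,092.52
  Mar: +$580.30 → -$512.22
  Apr: +$580.30 − $325.59 → -$257.51
  May: +$580.30 → $322.79
  Jun: +$580.30 → $903.09
  Jul: +$580.30 − $325.59 → $1,157.80
  Aug: +$580.30 − $2,318.40 → -$580.30
  Sep: +$580.30 → $0.00
Lowest trial balance = -$1,127.71 (Nov)
Initial deposit = cushion − low point = $1,160.60 − (-$1,127.71) = $2,288.31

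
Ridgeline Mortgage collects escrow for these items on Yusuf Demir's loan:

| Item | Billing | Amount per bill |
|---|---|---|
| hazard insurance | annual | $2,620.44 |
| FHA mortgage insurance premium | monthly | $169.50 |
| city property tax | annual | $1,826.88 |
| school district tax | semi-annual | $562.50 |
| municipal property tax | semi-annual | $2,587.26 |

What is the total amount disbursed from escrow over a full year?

$12,780.84

Hazard insurance = $2,620.44 annually
FHA mortgage insurance premium = $169.50 × 12 = $2,034.00 annually
City property tax = $1,826.88 annually
School district tax = $562.50 × 2 = $1,125.00 annually
Municipal property tax = $2,587.26 × 2 = $5,174.52 annually
Combined annual = $2,620.44 + $2,034.00 + $1,826.88 + $1,125.00 + $5,174.52 = $12,780.84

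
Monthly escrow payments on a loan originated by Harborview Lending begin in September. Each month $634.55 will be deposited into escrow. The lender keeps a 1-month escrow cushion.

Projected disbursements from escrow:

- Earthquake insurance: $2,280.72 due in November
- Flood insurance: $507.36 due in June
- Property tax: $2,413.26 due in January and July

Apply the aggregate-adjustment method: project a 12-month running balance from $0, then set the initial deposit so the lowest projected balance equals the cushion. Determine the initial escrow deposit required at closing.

Cushion = 1 × $634.55 = $634.55
Trial balance (start $0, +$634.55 each month, − disbursements):
  Sep: +$634.55 → $634.55
  Oct: +$634.55 → $1,269.10
  Nov: +$634.55 − $2,280.72 → -$377.07
  Dec: +$634.55 → $257.48
  Jan: +$634.55 − $2,413.26 → -$1,521.23
  Feb: +$634.55 → -$886.68
  Mar: +$634.55 → -$252.13
  Apr: +$634.55 → $382.42
  May: +$634.55 → $1,016.97
  Jun: +$634.55 − $507.36 → $1,144.16
  Jul: +$634.55 − $2,413.26 → -$634.55
  Aug: +$634.55 → $0.00
Lowest trial balance = -$1,521.23 (Jan)
Initial deposit = cushion − low point = $634.55 − (-$1,521.23) = $2,155.78

$2,155.78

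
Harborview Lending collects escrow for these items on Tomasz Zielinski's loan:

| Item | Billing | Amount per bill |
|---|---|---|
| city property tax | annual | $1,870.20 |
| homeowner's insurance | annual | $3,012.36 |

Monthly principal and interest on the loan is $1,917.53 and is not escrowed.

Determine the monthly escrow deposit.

$406.88

City property tax = $1,870.20
Homeowner's insurance = $3,012.36
Total per year = $4,882.56
Monthly = $4,882.56 ÷ 12 = $406.88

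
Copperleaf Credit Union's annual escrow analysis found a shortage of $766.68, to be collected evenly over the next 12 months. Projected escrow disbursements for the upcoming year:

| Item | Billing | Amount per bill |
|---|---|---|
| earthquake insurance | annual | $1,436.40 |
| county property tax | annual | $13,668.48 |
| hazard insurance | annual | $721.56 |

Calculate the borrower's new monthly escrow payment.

Earthquake insurance — $1,436.40 annually
County property tax — $13,668.48 annually
Hazard insurance — $721.56 annually
Annual escrow total = $1,436.40 + $13,668.48 + $721.56 = $15,826.44
Per month = $15,826.44 ÷ 12 = $1,318.87
Shortage per month = $766.68 ÷ 12 = $63.89
Adjusted monthly = $1,318.87 + $63.89 = $1,382.76

$1,382.76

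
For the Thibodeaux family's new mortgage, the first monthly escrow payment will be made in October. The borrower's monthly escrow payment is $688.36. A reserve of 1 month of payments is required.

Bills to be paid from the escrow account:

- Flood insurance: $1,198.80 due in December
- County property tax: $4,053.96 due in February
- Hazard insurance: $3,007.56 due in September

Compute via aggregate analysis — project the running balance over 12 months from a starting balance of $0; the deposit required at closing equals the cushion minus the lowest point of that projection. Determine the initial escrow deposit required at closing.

Cushion = 1 × $688.36 = $688.36
Trial balance (start $0, +$688.36 each month, − disbursements):
  Oct: +$688.36 → $688.36
  Nov: +$688.36 → $1,376.72
  Dec: +$688.36 − $1,198.80 → $866.28
  Jan: +$688.36 → $1,554.64
  Feb: +$688.36 − $4,053.96 → -$1,810.96
  Mar: +$688.36 → -$1,122.60
  Apr: +$688.36 → -$434.24
  May: +$688.36 → $254.12
  Jun: +$688.36 → $942.48
  Jul: +$688.36 → $1,630.84
  Aug: +$688.36 → $2,319.20
  Sep: +$688.36 − $3,007.56 → $0.00
Lowest trial balance = -$1,810.96 (Feb)
Initial deposit = cushion − low point = $688.36 − (-$1,810.96) = $2,499.32

$2,499.32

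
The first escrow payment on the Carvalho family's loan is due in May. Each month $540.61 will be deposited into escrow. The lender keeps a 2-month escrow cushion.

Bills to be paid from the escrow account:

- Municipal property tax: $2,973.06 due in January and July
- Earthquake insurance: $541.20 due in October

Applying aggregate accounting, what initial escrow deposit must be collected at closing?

Cushion = 2 × $540.61 = $1,081.22
Trial balance (start $0, +$540.61 each month, − disbursements):
  May: +$540.61 → $540.61
  Jun: +$540.61 → $1,081.22
  Jul: +$540.61 − $2,973.06 → -$1,351.23
  Aug: +$540.61 → -$810.62
  Sep: +$540.61 → -$270.01
  Oct: +$540.61 − $541.20 → -$270.60
  Nov: +$540.61 → $270.01
  Dec: +$540.61 → $810.62
  Jan: +$540.61 − $2,973.06 → -$1,621.83
  Feb: +$540.61 → -$1,081.22
  Mar: +$540.61 → -$540.61
  Apr: +$540.61 → $0.00
Lowest trial balance = -$1,621.83 (Jan)
Initial deposit = cushion − low point = $1,081.22 − (-$1,621.83) = $2,703.05

$2,703.05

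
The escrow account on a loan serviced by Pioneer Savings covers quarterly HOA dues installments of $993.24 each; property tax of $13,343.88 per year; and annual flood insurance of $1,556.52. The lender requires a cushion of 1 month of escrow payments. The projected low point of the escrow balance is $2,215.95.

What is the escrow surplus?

$643.17

HOA dues: $993.24 × 4 = $3,972.96
Property tax: $13,343.88
Flood insurance: $1,556.52
Annual escrow total = $3,972.96 + $13,343.88 + $1,556.52 = $18,873.36
Monthly escrow = $18,873.36 / 12 = $1,572.78
Required cushion = 1 × $1,572.78 = $1,572.78
Surplus = $2,215.95 − $1,572.78 = $643.17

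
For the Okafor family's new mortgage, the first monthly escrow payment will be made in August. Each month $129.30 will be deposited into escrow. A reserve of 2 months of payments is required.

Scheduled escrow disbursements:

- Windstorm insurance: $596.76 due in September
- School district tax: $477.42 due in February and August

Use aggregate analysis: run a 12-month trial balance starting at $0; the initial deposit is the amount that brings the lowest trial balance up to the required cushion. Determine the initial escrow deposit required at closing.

Cushion = 2 × $129.30 = $258.60
Trial balance (start $0, +$129.30 each month, − disbursements):
  Aug: +$129.30 − $477.42 → -$348.12
  Sep: +$129.30 − $596.76 → -$815.58
  Oct: +$129.30 → -$686.28
  Nov: +$129.30 → -$556.98
  Dec: +$129.30 → -$427.68
  Jan: +$129.30 → -$298.38
  Feb: +$129.30 − $477.42 → -$646.50
  Mar: +$129.30 → -$517.20
  Apr: +$129.30 → -$387.90
  May: +$129.30 → -$258.60
  Jun: +$129.30 → -$129.30
  Jul: +$129.30 → $0.00
Lowest trial balance = -$815.58 (Sep)
Initial deposit = cushion − low point = $258.60 − (-$815.58) = $1,074.18

$1,074.18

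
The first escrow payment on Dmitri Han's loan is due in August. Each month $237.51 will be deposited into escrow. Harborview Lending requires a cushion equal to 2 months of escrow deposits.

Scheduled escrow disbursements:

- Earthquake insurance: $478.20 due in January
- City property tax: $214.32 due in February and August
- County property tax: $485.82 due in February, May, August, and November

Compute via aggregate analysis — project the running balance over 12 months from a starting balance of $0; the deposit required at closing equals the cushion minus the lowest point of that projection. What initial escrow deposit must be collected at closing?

$1,176.75

Cushion = 2 × $237.51 = $475.02
Trial balance (start $0, +$237.51 each month, − disbursements):
  Aug: +$237.51 − $700.14 → -$462.63
  Sep: +$237.51 → -$225.12
  Oct: +$237.51 → $12.39
  Nov: +$237.51 − $485.82 → -$235.92
  Dec: +$237.51 → $1.59
  Jan: +$237.51 − $478.20 → -$239.10
  Feb: +$237.51 − $700.14 → -$701.73
  Mar: +$237.51 → -$464.22
  Apr: +$237.51 → -$226.71
  May: +$237.51 − $485.82 → -$475.02
  Jun: +$237.51 → -$237.51
  Jul: +$237.51 → $0.00
Lowest trial balance = -$701.73 (Feb)
Initial deposit = cushion − low point = $475.02 − (-$701.73) = $1,176.75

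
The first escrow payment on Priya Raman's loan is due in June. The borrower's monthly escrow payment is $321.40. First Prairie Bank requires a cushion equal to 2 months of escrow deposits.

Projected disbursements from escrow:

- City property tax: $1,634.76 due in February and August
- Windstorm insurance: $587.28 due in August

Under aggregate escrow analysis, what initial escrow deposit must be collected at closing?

Cushion = 2 × $321.40 = $642.80
Trial balance (start $0, +$321.40 each month, − disbursements):
  Jun: +$321.40 → $321.40
  Jul: +$321.40 → $642.80
  Aug: +$321.40 − $2,222.04 → -$1,257.84
  Sep: +$321.40 → -$936.44
  Oct: +$321.40 → -$615.04
  Nov: +$321.40 → -$293.64
  Dec: +$321.40 → $27.76
  Jan: +$321.40 → $349.16
  Feb: +$321.40 − $1,634.76 → -$964.20
  Mar: +$321.40 → -$642.80
  Apr: +$321.40 → -$321.40
  May: +$321.40 → $0.00
Lowest trial balance = -$1,257.84 (Aug)
Initial deposit = cushion − low point = $642.80 − (-$1,257.84) = $1,900.64

$1,900.64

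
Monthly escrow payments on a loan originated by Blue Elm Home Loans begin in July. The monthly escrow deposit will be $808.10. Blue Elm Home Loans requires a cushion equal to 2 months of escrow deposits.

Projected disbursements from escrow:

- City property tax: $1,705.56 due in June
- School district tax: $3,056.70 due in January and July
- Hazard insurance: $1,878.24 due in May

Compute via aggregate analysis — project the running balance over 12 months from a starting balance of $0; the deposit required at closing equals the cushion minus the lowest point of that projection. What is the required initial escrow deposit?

$3,864.80

Cushion = 2 × $808.10 = $1,616.20
Trial balance (start $0, +$808.10 each month, − disbursements):
  Jul: +$808.10 − $3,056.70 → -$2,248.60
  Aug: +$808.10 → -$1,440.50
  Sep: +$808.10 → -$632.40
  Oct: +$808.10 → $175.70
  Nov: +$808.10 → $983.80
  Dec: +$808.10 → $1,791.90
  Jan: +$808.10 − $3,056.70 → -$456.70
  Feb: +$808.10 → $351.40
  Mar: +$808.10 → $1,159.50
  Apr: +$808.10 → $1,967.60
  May: +$808.10 − $1,878.24 → $897.46
  Jun: +$808.10 − $1,705.56 → $0.00
Lowest trial balance = -$2,248.60 (Jul)
Initial deposit = cushion − low point = $1,616.20 − (-$2,248.60) = $3,864.80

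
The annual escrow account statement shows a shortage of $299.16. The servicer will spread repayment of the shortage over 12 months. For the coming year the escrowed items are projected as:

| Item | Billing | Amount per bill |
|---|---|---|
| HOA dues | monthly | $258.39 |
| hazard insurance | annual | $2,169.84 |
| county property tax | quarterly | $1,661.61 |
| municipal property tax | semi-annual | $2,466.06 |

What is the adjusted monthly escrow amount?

HOA dues = $258.39 × 12 = $3,100.68 per year
Hazard insurance = $2,169.84 per year
County property tax = $1,661.61 × 4 = $6,646.44 per year
Municipal property tax = $2,466.06 × 2 = $4,932.12 per year
Total per year = $3,100.68 + $2,169.84 + $6,646.44 + $4,932.12 = $16,849.08
Monthly = $16,849.08 / 12 = $1,404.09
Shortage per month = $299.16 / 12 = $24.93
New monthly escrow = $1,404.09 + $24.93 = $1,429.02

$1,429.02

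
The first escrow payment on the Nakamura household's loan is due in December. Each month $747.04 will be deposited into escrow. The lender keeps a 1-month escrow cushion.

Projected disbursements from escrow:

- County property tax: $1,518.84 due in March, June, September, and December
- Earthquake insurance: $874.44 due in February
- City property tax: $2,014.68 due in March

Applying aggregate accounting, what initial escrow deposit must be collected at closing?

$3,685.68

Cushion = 1 × $747.04 = $747.04
Trial balance (start $0, +$747.04 each month, − disbursements):
  Dec: +$747.04 − $1,518.84 → -$771.80
  Jan: +$747.04 → -$24.76
  Feb: +$747.04 − $874.44 → -$152.16
  Mar: +$747.04 − $3,533.52 → -$2,938.64
  Apr: +$747.04 → -$2,191.60
  May: +$747.04 → -$1,444.56
  Jun: +$747.04 − $1,518.84 → -$2,216.36
  Jul: +$747.04 → -$1,469.32
  Aug: +$747.04 → -$722.28
  Sep: +$747.04 − $1,518.84 → -$1,494.08
  Oct: +$747.04 → -$747.04
  Nov: +$747.04 → $0.00
Lowest trial balance = -$2,938.64 (Mar)
Initial deposit = cushion − low point = $747.04 − (-$2,938.64) = $3,685.68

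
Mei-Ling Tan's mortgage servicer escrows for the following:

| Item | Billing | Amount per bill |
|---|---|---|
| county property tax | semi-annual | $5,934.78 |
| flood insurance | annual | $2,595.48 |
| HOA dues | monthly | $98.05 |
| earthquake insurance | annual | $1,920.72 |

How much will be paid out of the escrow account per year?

$17,562.36

County property tax = $5,934.78 × 2 = $11,869.56
Flood insurance = $2,595.48
HOA dues = $98.05 × 12 = $1,176.60
Earthquake insurance = $1,920.72
Yearly total = $11,869.56 + $2,595.48 + $1,176.60 + $1,920.72 = $17,562.36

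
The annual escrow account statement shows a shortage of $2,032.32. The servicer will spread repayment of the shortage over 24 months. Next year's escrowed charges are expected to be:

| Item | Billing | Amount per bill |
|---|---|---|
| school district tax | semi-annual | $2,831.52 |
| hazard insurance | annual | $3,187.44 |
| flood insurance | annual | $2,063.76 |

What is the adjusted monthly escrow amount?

$994.20

School district tax — $2,831.52 × 2 = $5,663.04 per year
Hazard insurance — $3,187.44 per year
Flood insurance — $2,063.76 per year
Total annual escrow = $10,914.24
Monthly escrow = $10,914.24 / 12 = $909.52
Monthly shortage recovery: $2,032.32 / 24 = $84.68
Adjusted monthly = $909.52 + $84.68 = $994.20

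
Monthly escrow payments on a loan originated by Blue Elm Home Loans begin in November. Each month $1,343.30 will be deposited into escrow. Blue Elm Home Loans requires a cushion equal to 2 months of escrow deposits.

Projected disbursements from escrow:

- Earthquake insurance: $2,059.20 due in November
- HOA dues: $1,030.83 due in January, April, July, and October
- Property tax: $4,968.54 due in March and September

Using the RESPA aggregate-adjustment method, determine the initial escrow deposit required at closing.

Cushion = 2 × $1,343.30 = $2,686.60
Trial balance (start $0, +$1,343.30 each month, − disbursements):
  Nov: +$1,343.30 − $2,059.20 → -$715.90
  Dec: +$1,343.30 → $627.40
  Jan: +$1,343.30 − $1,030.83 → $939.87
  Feb: +$1,343.30 → $2,283.17
  Mar: +$1,343.30 − $4,968.54 → -$1,342.07
  Apr: +$1,343.30 − $1,030.83 → -$1,029.60
  May: +$1,343.30 → $313.70
  Jun: +$1,343.30 → $1,657.00
  Jul: +$1,343.30 − $1,030.83 → $1,969.47
  Aug: +$1,343.30 → $3,312.77
  Sep: +$1,343.30 − $4,968.54 → -$312.47
  Oct: +$1,343.30 − $1,030.83 → $0.00
Lowest trial balance = -$1,342.07 (Mar)
Initial deposit = cushion − low point = $2,686.60 − (-$1,342.07) = $4,028.67

$4,028.67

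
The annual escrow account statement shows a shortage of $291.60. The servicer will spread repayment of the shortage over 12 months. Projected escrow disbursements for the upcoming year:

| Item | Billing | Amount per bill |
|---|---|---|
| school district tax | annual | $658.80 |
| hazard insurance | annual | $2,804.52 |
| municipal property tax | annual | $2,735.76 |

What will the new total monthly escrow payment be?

School district tax — $658.80 annually
Hazard insurance — $2,804.52 annually
Municipal property tax — $2,735.76 annually
Total annual escrow = $6,199.08
Monthly = $6,199.08 / 12 = $516.59
Monthly shortage recovery: $291.60 ÷ 12 = $24.30
Adjusted monthly = $516.59 + $24.30 = $540.89

$540.89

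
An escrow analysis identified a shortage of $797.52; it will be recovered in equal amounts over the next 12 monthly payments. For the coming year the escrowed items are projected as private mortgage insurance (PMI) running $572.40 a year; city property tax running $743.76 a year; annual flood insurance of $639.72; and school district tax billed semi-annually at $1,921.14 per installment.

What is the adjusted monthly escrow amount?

$549.64

Private mortgage insurance (PMI): $572.40 annually
City property tax: $743.76 annually
Flood insurance: $639.72 annually
School district tax: $1,921.14 × 2 = $3,842.28 annually
Yearly total = $572.40 + $743.76 + $639.72 + $3,842.28 = $5,798.16
Monthly escrow = $5,798.16 / 12 = $483.18
Monthly shortage recovery: $797.52 / 12 = $66.46
Adjusted monthly = $483.18 + $66.46 = $549.64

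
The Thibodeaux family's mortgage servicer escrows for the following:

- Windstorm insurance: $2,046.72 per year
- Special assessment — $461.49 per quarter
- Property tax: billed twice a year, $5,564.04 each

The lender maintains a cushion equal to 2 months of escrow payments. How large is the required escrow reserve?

$2,503.46

Windstorm insurance = $2,046.72 annually
Special assessment = $461.49 × 4 = $1,845.96 annually
Property tax = $5,564.04 × 2 = $11,128.08 annually
Annual escrow total = $2,046.72 + $1,845.96 + $11,128.08 = $15,020.76
Monthly = $15,020.76 / 12 = $1,251.73
Cushion = 2 × $1,251.73 = $2,503.46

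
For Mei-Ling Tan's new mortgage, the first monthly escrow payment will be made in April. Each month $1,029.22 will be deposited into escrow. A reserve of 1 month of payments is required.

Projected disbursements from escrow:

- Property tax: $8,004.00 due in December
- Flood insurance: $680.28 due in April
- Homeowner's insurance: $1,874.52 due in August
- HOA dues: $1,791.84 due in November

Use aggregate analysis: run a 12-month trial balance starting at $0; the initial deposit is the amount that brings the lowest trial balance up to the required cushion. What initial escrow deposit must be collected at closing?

$4,116.88

Cushion = 1 × $1,029.22 = $1,029.22
Trial balance (start $0, +$1,029.22 each month, − disbursements):
  Apr: +$1,029.22 − $680.28 → $348.94
  May: +$1,029.22 → $1,378.16
  Jun: +$1,029.22 → $2,407.38
  Jul: +$1,029.22 → $3,436.60
  Aug: +$1,029.22 − $1,874.52 → $2,591.30
  Sep: +$1,029.22 → $3,620.52
  Oct: +$1,029.22 → $4,649.74
  Nov: +$1,029.22 − $1,791.84 → $3,887.12
  Dec: +$1,029.22 − $8,004.00 → -$3,087.66
  Jan: +$1,029.22 → -$2,058.44
  Feb: +$1,029.22 → -$1,029.22
  Mar: +$1,029.22 → $0.00
Lowest trial balance = -$3,087.66 (Dec)
Initial deposit = cushion − low point = $1,029.22 − (-$3,087.66) = $4,116.88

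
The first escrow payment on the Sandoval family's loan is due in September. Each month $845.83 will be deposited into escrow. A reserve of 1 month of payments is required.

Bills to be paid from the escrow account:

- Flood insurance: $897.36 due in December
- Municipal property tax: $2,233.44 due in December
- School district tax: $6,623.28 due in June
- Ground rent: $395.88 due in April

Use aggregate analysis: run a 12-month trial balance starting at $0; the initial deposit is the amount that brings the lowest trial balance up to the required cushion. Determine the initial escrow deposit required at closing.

$2,537.49

Cushion = 1 × $845.83 = $845.83
Trial balance (start $0, +$845.83 each month, − disbursements):
  Sep: +$845.83 → $845.83
  Oct: +$845.83 → $1,691.66
  Nov: +$845.83 → $2,537.49
  Dec: +$845.83 − $3,130.80 → $252.52
  Jan: +$845.83 → $1,098.35
  Feb: +$845.83 → $1,944.18
  Mar: +$845.83 → $2,790.01
  Apr: +$845.83 − $395.88 → $3,239.96
  May: +$845.83 → $4,085.79
  Jun: +$845.83 − $6,623.28 → -$1,691.66
  Jul: +$845.83 → -$845.83
  Aug: +$845.83 → $0.00
Lowest trial balance = -$1,691.66 (Jun)
Initial deposit = cushion − low point = $845.83 − (-$1,691.66) = $2,537.49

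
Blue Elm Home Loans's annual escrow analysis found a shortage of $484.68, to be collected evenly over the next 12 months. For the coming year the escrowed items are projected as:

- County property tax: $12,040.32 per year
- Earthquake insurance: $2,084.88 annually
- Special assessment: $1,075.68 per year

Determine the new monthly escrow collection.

County property tax — $12,040.32 per year
Earthquake insurance — $2,084.88 per year
Special assessment — $1,075.68 per year
Total annual escrow = $12,040.32 + $2,084.88 + $1,075.68 = $15,200.88
Base monthly escrow = $15,200.88 / 12 = $1,266.74
Shortage spread = $484.68 / 12 = $40.39/mo
Adjusted monthly = $1,266.74 + $40.39 = $1,307.13

$1,307.13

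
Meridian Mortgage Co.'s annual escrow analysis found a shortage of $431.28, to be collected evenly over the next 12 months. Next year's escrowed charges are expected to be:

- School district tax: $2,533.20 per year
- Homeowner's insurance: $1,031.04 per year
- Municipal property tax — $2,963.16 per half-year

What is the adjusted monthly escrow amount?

$826.82

School district tax = $2,533.20 annually
Homeowner's insurance = $1,031.04 annually
Municipal property tax = $2,963.16 × 2 = $5,926.32 annually
Total per year = $2,533.20 + $1,031.04 + $5,926.32 = $9,490.56
Per month = $9,490.56 ÷ 12 = $790.88
Shortage per month = $431.28 / 12 = $35.94
New monthly escrow = $790.88 + $35.94 = $826.82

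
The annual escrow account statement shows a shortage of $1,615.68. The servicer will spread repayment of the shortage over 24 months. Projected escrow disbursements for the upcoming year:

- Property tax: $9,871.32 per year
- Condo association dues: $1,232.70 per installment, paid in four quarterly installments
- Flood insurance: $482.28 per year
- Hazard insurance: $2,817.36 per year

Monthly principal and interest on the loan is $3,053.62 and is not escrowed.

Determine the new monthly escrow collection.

Property tax = $9,871.32 per year
Condo association dues = $1,232.70 × 4 = $4,930.80 per year
Flood insurance = $482.28 per year
Hazard insurance = $2,817.36 per year
Combined annual = $9,871.32 + $4,930.80 + $482.28 + $2,817.36 = $18,101.76
Per month = $18,101.76 / 12 = $1,508.48
Shortage spread = $1,615.68 / 24 = $67.32/mo
Adjusted monthly = $1,508.48 + $67.32 = $1,575.80

$1,575.80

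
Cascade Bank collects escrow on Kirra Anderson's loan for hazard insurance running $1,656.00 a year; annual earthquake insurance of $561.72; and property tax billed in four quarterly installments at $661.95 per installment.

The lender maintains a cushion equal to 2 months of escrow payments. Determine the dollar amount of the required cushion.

Hazard insurance = $1,656.00
Earthquake insurance = $561.72
Property tax = $661.95 × 4 = $2,647.80
Total annual escrow = $4,865.52
Base monthly escrow = $4,865.52 / 12 = $405.46
Reserve = 2 × $405.46 = $810.92

$810.92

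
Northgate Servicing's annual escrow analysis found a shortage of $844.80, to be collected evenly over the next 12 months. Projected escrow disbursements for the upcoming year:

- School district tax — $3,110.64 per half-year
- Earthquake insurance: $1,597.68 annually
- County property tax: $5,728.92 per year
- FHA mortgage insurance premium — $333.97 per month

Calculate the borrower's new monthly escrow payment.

$1,533.36

School district tax = $3,110.64 × 2 = $6,221.28/yr
Earthquake insurance = $1,597.68/yr
County property tax = $5,728.92/yr
FHA mortgage insurance premium = $333.97 × 12 = $4,007.64/yr
Total annual escrow = $6,221.28 + $1,597.68 + $5,728.92 + $4,007.64 = $17,555.52
Monthly = $17,555.52 / 12 = $1,462.96
Shortage per month = $844.80 ÷ 12 = $70.40
Adjusted monthly = $1,462.96 + $70.40 = $1,533.36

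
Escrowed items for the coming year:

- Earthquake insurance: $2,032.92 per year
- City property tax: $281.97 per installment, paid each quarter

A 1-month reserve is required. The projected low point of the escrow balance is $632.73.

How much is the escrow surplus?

Earthquake insurance: $2,032.92
City property tax: $281.97 × 4 = $1,127.88
Annual escrow total = $2,032.92 + $1,127.88 = $3,160.80
Monthly = $3,160.80 / 12 = $263.40
Required reserve = 1 × $263.40 = $263.40
Excess over cushion: $632.73 − $263.40 = $369.33

$369.33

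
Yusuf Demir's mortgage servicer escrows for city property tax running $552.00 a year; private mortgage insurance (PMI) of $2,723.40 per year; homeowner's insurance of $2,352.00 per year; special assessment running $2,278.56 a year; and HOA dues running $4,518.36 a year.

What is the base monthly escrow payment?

City property tax — $552.00 per year
Private mortgage insurance (PMI) — $2,723.40 per year
Homeowner's insurance — $2,352.00 per year
Special assessment — $2,278.56 per year
HOA dues — $4,518.36 per year
Annual escrow total = $552.00 + $2,723.40 + $2,352.00 + $2,278.56 + $4,518.36 = $12,424.32
Monthly escrow = $12,424.32 ÷ 12 = $1,035.36

$1,035.36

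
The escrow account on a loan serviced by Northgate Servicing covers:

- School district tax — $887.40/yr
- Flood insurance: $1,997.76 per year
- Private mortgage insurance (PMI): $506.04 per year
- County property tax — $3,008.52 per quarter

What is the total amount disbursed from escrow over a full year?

School district tax — $887.40/yr
Flood insurance — $1,997.76/yr
Private mortgage insurance (PMI) — $506.04/yr
County property tax — $3,008.52 × 4 = $12,034.08/yr
Total annual escrow = $15,425.28

$15,425.28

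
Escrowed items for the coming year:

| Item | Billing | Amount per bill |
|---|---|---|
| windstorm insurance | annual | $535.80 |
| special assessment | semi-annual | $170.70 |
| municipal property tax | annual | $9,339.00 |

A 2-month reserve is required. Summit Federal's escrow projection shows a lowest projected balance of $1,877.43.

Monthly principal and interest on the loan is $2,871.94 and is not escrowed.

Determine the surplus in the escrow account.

$174.73

Windstorm insurance — $535.80/yr
Special assessment — $170.70 × 2 = $341.40/yr
Municipal property tax — $9,339.00/yr
Combined annual = $10,216.20
Per month = $10,216.20 ÷ 12 = $851.35
Cushion = 2 × $851.35 = $1,702.70
Excess over cushion: $1,877.43 − $1,702.70 = $174.73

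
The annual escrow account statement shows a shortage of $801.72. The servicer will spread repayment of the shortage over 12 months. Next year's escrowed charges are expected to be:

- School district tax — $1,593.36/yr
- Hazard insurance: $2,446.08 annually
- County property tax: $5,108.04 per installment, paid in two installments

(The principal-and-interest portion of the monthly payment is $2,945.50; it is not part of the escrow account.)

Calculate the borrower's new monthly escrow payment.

$1,254.77

School district tax — $1,593.36/yr
Hazard insurance — $2,446.08/yr
County property tax — $5,108.04 × 2 = $10,216.08/yr
Combined annual = $1,593.36 + $2,446.08 + $10,216.08 = $14,255.52
Base monthly escrow = $14,255.52 ÷ 12 = $1,187.96
Shortage per month = $801.72 / 12 = $66.81
Adjusted monthly = $1,187.96 + $66.81 = $1,254.77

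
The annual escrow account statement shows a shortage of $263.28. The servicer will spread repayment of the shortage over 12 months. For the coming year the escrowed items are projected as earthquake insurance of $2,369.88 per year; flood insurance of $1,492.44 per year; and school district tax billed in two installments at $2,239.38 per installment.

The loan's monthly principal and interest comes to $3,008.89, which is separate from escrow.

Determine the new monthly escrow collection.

Earthquake insurance: $2,369.88
Flood insurance: $1,492.44
School district tax: $2,239.38 × 2 = $4,478.76
Total per year = $2,369.88 + $1,492.44 + $4,478.76 = $8,341.08
Monthly escrow = $8,341.08 ÷ 12 = $695.09
Monthly shortage recovery: $263.28 / 12 = $21.94
Adjusted monthly = $695.09 + $21.94 = $717.03

$717.03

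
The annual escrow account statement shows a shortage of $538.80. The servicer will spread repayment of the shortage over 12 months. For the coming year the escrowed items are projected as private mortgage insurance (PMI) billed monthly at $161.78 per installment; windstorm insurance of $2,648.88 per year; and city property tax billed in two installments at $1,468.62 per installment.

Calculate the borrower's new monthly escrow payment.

$672.19

Private mortgage insurance (PMI): $161.78 × 12 = $1,941.36 per year
Windstorm insurance: $2,648.88 per year
City property tax: $1,468.62 × 2 = $2,937.24 per year
Yearly total = $7,527.48
Per month = $7,527.48 / 12 = $627.29
Shortage spread = $538.80 / 12 = $44.90/mo
New monthly escrow = $627.29 + $44.90 = $672.19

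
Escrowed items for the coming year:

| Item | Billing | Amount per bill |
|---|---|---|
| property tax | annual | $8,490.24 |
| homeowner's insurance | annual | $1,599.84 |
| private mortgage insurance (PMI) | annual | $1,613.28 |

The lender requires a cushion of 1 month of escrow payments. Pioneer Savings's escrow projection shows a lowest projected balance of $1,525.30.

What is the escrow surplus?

Property tax = $8,490.24 per year
Homeowner's insurance = $1,599.84 per year
Private mortgage insurance (PMI) = $1,613.28 per year
Total per year = $8,490.24 + $1,599.84 + $1,613.28 = $11,703.36
Base monthly escrow = $11,703.36 / 12 = $975.28
Required cushion = 1 × $975.28 = $975.28
Surplus = $1,525.30 − $975.28 = $550.02

$550.02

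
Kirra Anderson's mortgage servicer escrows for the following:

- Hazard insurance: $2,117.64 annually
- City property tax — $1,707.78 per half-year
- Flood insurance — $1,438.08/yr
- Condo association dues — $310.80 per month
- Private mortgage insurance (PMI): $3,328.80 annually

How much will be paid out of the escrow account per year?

$14,029.68

Hazard insurance = $2,117.64
City property tax = $1,707.78 × 2 = $3,415.56
Flood insurance = $1,438.08
Condo association dues = $310.80 × 12 = $3,729.60
Private mortgage insurance (PMI) = $3,328.80
Annual escrow total = $2,117.64 + $3,415.56 + $1,438.08 + $3,729.60 + $3,328.80 = $14,029.68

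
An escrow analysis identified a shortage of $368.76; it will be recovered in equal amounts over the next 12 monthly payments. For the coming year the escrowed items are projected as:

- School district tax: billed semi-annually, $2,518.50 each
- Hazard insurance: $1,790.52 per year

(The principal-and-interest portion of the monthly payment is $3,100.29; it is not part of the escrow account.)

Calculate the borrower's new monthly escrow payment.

School district tax: $2,518.50 × 2 = $5,037.00 per year
Hazard insurance: $1,790.52 per year
Combined annual = $5,037.00 + $1,790.52 = $6,827.52
Monthly = $6,827.52 / 12 = $568.96
Monthly shortage recovery: $368.76 ÷ 12 = $30.73
Adjusted monthly = $568.96 + $30.73 = $599.69

$599.69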